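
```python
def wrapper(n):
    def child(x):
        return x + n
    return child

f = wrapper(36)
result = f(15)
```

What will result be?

Step 1: wrapper(36) creates a closure that captures n = 36.
Step 2: f(15) calls the closure with x = 15, returning 15 + 36 = 51.
Step 3: result = 51

The answer is 51.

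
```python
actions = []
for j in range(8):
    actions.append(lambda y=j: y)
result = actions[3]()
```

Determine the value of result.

Step 1: Default argument y=j captures j's value at each iteration.
Step 2: actions[3] captured y = 3 when j was 3.
Step 3: result = 3

The answer is 3.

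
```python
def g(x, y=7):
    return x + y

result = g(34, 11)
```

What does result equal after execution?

Step 1: g(34, 11) overrides default y with 11.
Step 2: Returns 34 + 11 = 45.
Step 3: result = 45

The answer is 45.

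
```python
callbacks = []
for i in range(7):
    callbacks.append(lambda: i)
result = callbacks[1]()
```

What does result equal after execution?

Step 1: The loop creates 7 lambdas, all referencing the same variable i.
Step 2: After the loop, i = 6 (final value).
Step 3: callbacks[1]() looks up i at call time and finds 6. This is the late binding gotcha. result = 6

The answer is 6.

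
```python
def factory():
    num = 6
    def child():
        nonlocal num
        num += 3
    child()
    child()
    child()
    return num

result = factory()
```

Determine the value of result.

Step 1: num starts at 6.
Step 2: child() is called 3 times, each adding 3.
Step 3: num = 6 + 3 * 3 = 15

The answer is 15.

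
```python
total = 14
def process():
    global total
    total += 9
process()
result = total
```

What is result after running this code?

Step 1: total = 14 globally.
Step 2: process() modifies global total: total += 9 = 23.
Step 3: result = 23

The answer is 23.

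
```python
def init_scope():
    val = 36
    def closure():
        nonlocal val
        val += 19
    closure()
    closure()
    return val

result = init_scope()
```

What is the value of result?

Step 1: val starts at 36.
Step 2: closure() is called 2 times, each adding 19.
Step 3: val = 36 + 19 * 2 = 74

The answer is 74.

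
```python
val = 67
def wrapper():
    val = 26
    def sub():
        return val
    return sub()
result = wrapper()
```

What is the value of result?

Step 1: val = 67 globally, but wrapper() defines val = 26 locally.
Step 2: sub() looks up val. Not in local scope, so checks enclosing scope (wrapper) and finds val = 26.
Step 3: result = 26

The answer is 26.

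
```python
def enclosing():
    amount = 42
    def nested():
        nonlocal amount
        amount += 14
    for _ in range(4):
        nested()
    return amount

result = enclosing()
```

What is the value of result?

Step 1: amount = 42.
Step 2: nested() is called 4 times in a loop, each adding 14 via nonlocal.
Step 3: amount = 42 + 14 * 4 = 98

The answer is 98.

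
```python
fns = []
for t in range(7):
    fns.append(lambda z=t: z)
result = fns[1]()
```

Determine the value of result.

Step 1: Default argument z=t captures t's value at each iteration.
Step 2: fns[1] captured z = 1 when t was 1.
Step 3: result = 1

The answer is 1.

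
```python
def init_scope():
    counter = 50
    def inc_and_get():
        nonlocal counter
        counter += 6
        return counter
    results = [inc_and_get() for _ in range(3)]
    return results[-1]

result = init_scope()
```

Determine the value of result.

Step 1: counter = 50.
Step 2: Three calls to inc_and_get(), each adding 6.
Step 3: Last value = 50 + 6 * 3 = 68

The answer is 68.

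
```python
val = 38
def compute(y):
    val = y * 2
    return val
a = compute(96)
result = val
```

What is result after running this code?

Step 1: Global val = 38.
Step 2: compute(96) creates local val = 96 * 2 = 192.
Step 3: Global val unchanged because no global keyword. result = 38

The answer is 38.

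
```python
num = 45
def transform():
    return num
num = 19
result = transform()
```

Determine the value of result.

Step 1: num is first set to 45, then reassigned to 19.
Step 2: transform() is called after the reassignment, so it looks up the current global num = 19.
Step 3: result = 19

The answer is 19.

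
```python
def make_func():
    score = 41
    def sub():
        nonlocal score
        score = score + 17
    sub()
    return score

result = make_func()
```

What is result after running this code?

Step 1: make_func() sets score = 41.
Step 2: sub() uses nonlocal to modify score in make_func's scope: score = 41 + 17 = 58.
Step 3: make_func() returns the modified score = 58

The answer is 58.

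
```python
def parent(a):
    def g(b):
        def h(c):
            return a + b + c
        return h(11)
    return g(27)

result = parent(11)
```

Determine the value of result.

Step 1: a = 11, b = 27, c = 11 across three nested scopes.
Step 2: h() accesses all three via LEGB rule.
Step 3: result = 11 + 27 + 11 = 49

The answer is 49.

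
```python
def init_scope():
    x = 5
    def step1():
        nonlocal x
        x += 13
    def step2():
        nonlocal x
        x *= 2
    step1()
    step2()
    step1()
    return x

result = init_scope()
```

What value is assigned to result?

Step 1: x = 5.
Step 2: step1(): x = 5 + 13 = 18.
Step 3: step2(): x = 18 * 2 = 36.
Step 4: step1(): x = 36 + 13 = 49. result = 49

The answer is 49.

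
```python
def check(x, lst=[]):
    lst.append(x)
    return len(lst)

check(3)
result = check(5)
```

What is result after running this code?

Step 1: Mutable default list persists between calls.
Step 2: First call: lst = [3], len = 1. Second call: lst = [3, 5], len = 2.
Step 3: result = 2

The answer is 2.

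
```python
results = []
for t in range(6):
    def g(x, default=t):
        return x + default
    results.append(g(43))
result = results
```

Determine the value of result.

Step 1: Default argument default=t is evaluated at function definition time.
Step 2: Each iteration creates g with default = current t value.
Step 3: g(43) returns 43 + default. results = [43, 44, 45, 46, 47, 48]

The answer is [43, 44, 45, 46, 47, 48].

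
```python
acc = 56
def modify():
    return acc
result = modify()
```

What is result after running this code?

Step 1: acc = 56 is defined in the global scope.
Step 2: modify() looks up acc. No local acc exists, so Python checks the global scope via LEGB rule and finds acc = 56.
Step 3: result = 56

The answer is 56.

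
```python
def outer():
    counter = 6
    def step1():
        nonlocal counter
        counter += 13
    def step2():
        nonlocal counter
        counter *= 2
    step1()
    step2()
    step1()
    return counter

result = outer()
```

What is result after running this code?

Step 1: counter = 6.
Step 2: step1(): counter = 6 + 13 = 19.
Step 3: step2(): counter = 19 * 2 = 38.
Step 4: step1(): counter = 38 + 13 = 51. result = 51

The answer is 51.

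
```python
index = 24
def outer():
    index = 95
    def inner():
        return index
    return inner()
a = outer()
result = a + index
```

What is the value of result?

Step 1: outer() has local index = 95. inner() reads from enclosing.
Step 2: outer() returns 95. Global index = 24 unchanged.
Step 3: result = 95 + 24 = 119

The answer is 119.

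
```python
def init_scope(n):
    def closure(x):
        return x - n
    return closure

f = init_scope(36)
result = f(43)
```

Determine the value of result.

Step 1: init_scope(36) creates a closure capturing n = 36.
Step 2: f(43) computes 43 - 36 = 7.
Step 3: result = 7

The answer is 7.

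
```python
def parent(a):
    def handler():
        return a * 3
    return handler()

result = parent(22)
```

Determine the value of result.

Step 1: parent(22) binds parameter a = 22.
Step 2: handler() accesses a = 22 from enclosing scope.
Step 3: result = 22 * 3 = 66

The answer is 66.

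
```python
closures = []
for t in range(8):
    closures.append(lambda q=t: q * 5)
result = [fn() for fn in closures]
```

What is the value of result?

Step 1: Default arg q=t captures t at each iteration.
Step 2: closures[k] has q defaulting to k, returns k * 5.
Step 3: result = [0, 5, 10, 15, 20, 25, 30, 35]

The answer is [0, 5, 10, 15, 20, 25, 30, 35].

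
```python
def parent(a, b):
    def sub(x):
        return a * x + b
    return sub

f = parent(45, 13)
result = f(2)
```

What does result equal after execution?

Step 1: parent(45, 13) captures a = 45, b = 13.
Step 2: f(2) computes 45 * 2 + 13 = 103.
Step 3: result = 103

The answer is 103.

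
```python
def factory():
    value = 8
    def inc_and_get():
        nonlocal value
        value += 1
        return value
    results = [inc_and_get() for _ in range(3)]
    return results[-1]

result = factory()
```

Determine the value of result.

Step 1: value = 8.
Step 2: Three calls to inc_and_get(), each adding 1.
Step 3: Last value = 8 + 1 * 3 = 11

The answer is 11.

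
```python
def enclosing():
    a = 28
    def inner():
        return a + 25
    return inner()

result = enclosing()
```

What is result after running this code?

Step 1: enclosing() defines a = 28.
Step 2: inner() reads a = 28 from enclosing scope, returns 28 + 25 = 53.
Step 3: result = 53

The answer is 53.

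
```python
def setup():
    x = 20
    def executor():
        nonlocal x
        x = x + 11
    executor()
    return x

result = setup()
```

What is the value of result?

Step 1: setup() sets x = 20.
Step 2: executor() uses nonlocal to modify x in setup's scope: x = 20 + 11 = 31.
Step 3: setup() returns the modified x = 31

The answer is 31.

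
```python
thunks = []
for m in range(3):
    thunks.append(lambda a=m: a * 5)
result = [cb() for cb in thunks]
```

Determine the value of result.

Step 1: Default arg a=m captures m at each iteration.
Step 2: thunks[k] has a defaulting to k, returns k * 5.
Step 3: result = [0, 5, 10]

The answer is [0, 5, 10].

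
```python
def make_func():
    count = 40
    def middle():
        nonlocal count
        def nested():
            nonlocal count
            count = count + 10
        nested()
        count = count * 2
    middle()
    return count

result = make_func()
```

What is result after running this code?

Step 1: count = 40.
Step 2: nested() adds 10: count = 40 + 10 = 50.
Step 3: middle() doubles: count = 50 * 2 = 100.
Step 4: result = 100

The answer is 100.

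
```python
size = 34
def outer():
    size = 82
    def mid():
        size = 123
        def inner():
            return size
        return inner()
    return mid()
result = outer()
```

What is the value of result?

Step 1: Three levels of shadowing: global 34, outer 82, mid 123.
Step 2: inner() finds size = 123 in enclosing mid() scope.
Step 3: result = 123

The answer is 123.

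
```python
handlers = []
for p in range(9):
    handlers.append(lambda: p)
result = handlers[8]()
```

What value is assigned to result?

Step 1: The loop creates 9 lambdas, all referencing the same variable p.
Step 2: After the loop, p = 8 (final value).
Step 3: handlers[8]() looks up p at call time and finds 8. This is the late binding gotcha. result = 8

The answer is 8.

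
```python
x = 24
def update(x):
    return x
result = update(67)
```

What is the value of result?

Step 1: Global x = 24.
Step 2: update(67) takes parameter x = 67, which shadows the global.
Step 3: result = 67

The answer is 67.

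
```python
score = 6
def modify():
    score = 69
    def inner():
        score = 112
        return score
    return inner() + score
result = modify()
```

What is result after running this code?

Step 1: modify() has local score = 69. inner() has local score = 112.
Step 2: inner() returns its local score = 112.
Step 3: modify() returns 112 + its own score (69) = 181

The answer is 181.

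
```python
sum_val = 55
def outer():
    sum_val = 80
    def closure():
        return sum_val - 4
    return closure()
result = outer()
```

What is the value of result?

Step 1: outer() shadows global sum_val with sum_val = 80.
Step 2: closure() finds sum_val = 80 in enclosing scope, computes 80 - 4 = 76.
Step 3: result = 76

The answer is 76.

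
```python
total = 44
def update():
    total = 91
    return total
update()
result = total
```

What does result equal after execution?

Step 1: Global total = 44.
Step 2: update() creates local total = 91 (shadow, not modification).
Step 3: After update() returns, global total is unchanged. result = 44

The answer is 44.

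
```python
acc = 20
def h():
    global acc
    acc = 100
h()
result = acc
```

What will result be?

Step 1: acc = 20 globally.
Step 2: h() declares global acc and sets it to 100.
Step 3: After h(), global acc = 100. result = 100

The answer is 100.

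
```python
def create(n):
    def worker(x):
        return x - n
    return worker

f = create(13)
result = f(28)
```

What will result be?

Step 1: create(13) creates a closure capturing n = 13.
Step 2: f(28) computes 28 - 13 = 15.
Step 3: result = 15

The answer is 15.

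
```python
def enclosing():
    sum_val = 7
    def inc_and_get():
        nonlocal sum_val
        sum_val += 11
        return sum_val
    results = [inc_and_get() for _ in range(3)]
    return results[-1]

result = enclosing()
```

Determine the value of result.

Step 1: sum_val = 7.
Step 2: Three calls to inc_and_get(), each adding 11.
Step 3: Last value = 7 + 11 * 3 = 40

The answer is 40.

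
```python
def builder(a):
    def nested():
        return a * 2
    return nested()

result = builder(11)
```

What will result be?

Step 1: builder(11) binds parameter a = 11.
Step 2: nested() accesses a = 11 from enclosing scope.
Step 3: result = 11 * 2 = 22

The answer is 22.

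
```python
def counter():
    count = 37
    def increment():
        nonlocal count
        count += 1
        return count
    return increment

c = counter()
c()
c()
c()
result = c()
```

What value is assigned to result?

Step 1: counter() creates closure with count = 37.
Step 2: Each c() call increments count via nonlocal. After 4 calls: 37 + 4 = 41.
Step 3: result = 41

The answer is 41.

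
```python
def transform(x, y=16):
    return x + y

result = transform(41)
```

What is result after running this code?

Step 1: transform(41) uses default y = 16.
Step 2: Returns 41 + 16 = 57.
Step 3: result = 57

The answer is 57.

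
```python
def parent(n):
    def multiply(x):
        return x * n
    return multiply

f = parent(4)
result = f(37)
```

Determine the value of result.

Step 1: parent(4) returns multiply closure with n = 4.
Step 2: f(37) computes 37 * 4 = 148.
Step 3: result = 148

The answer is 148.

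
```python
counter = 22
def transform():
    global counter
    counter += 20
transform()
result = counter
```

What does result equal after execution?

Step 1: counter = 22 globally.
Step 2: transform() modifies global counter: counter += 20 = 42.
Step 3: result = 42

The answer is 42.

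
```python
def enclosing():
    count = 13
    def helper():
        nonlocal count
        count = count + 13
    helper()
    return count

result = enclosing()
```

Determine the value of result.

Step 1: enclosing() sets count = 13.
Step 2: helper() uses nonlocal to modify count in enclosing's scope: count = 13 + 13 = 26.
Step 3: enclosing() returns the modified count = 26

The answer is 26.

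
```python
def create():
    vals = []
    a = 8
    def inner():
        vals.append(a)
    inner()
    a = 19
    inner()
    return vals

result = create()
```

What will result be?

Step 1: a = 8. inner() appends current a to vals.
Step 2: First inner(): appends 8. Then a = 19.
Step 3: Second inner(): appends 19 (closure sees updated a). result = [8, 19]

The answer is [8, 19].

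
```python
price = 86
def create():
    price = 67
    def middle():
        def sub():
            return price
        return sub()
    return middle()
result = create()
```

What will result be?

Step 1: create() defines price = 67. middle() and sub() have no local price.
Step 2: sub() checks local (none), enclosing middle() (none), enclosing create() and finds price = 67.
Step 3: result = 67

The answer is 67.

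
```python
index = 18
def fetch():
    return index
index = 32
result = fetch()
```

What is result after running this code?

Step 1: index is first set to 18, then reassigned to 32.
Step 2: fetch() is called after the reassignment, so it looks up the current global index = 32.
Step 3: result = 32

The answer is 32.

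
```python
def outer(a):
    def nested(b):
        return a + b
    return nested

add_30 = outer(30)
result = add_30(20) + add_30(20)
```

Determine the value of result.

Step 1: add_30 captures a = 30.
Step 2: add_30(20) = 30 + 20 = 50, called twice.
Step 3: result = 50 + 50 = 100

The answer is 100.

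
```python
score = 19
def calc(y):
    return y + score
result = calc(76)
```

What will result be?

Step 1: score = 19 is defined globally.
Step 2: calc(76) uses parameter y = 76 and looks up score from global scope = 19.
Step 3: result = 76 + 19 = 95

The answer is 95.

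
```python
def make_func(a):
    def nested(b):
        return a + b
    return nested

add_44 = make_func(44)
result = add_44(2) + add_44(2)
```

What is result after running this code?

Step 1: add_44 captures a = 44.
Step 2: add_44(2) = 44 + 2 = 46, called twice.
Step 3: result = 46 + 46 = 92

The answer is 92.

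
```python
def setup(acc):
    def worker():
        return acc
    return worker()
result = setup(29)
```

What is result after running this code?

Step 1: setup(29) binds parameter acc = 29.
Step 2: worker() looks up acc in enclosing scope and finds the parameter acc = 29.
Step 3: result = 29

The answer is 29.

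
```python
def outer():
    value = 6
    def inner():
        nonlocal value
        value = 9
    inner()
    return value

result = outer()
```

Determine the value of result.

Step 1: outer() sets value = 6.
Step 2: inner() uses nonlocal to reassign value = 9.
Step 3: result = 9

The answer is 9.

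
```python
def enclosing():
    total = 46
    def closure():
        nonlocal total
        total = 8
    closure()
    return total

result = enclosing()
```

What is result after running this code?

Step 1: enclosing() sets total = 46.
Step 2: closure() uses nonlocal to reassign total = 8.
Step 3: result = 8

The answer is 8.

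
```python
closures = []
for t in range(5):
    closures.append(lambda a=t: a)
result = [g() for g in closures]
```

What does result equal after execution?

Step 1: Default arg a=t captures t at each iteration.
Step 2: Each lambda has its own default: 0, 1, ..., 4.
Step 3: result = [0, 1, 2, 3, 4]

The answer is [0, 1, 2, 3, 4].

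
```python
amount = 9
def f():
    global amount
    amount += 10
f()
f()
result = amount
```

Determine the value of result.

Step 1: amount = 9.
Step 2: First f(): amount = 9 + 10 = 19.
Step 3: Second f(): amount = 19 + 10 = 29. result = 29

The answer is 29.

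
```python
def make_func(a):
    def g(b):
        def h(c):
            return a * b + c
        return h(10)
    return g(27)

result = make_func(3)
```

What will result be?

Step 1: a = 3, b = 27, c = 10.
Step 2: h() computes a * b + c = 3 * 27 + 10 = 91.
Step 3: result = 91

The answer is 91.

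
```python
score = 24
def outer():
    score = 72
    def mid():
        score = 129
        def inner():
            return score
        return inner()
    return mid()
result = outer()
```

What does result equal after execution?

Step 1: Three levels of shadowing: global 24, outer 72, mid 129.
Step 2: inner() finds score = 129 in enclosing mid() scope.
Step 3: result = 129

The answer is 129.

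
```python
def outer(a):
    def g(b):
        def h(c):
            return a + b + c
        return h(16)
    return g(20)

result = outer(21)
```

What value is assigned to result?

Step 1: a = 21, b = 20, c = 16 across three nested scopes.
Step 2: h() accesses all three via LEGB rule.
Step 3: result = 21 + 20 + 16 = 57

The answer is 57.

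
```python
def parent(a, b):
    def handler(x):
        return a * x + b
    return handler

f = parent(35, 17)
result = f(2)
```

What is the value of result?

Step 1: parent(35, 17) captures a = 35, b = 17.
Step 2: f(2) computes 35 * 2 + 17 = 87.
Step 3: result = 87

The answer is 87.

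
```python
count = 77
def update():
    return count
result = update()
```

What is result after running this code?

Step 1: count = 77 is defined in the global scope.
Step 2: update() looks up count. No local count exists, so Python checks the global scope via LEGB rule and finds count = 77.
Step 3: result = 77

The answer is 77.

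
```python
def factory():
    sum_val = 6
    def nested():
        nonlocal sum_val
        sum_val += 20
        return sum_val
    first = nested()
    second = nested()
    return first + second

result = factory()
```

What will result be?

Step 1: sum_val starts at 6.
Step 2: First call: sum_val = 6 + 20 = 26, returns 26.
Step 3: Second call: sum_val = 26 + 20 = 46, returns 46.
Step 4: result = 26 + 46 = 72

The answer is 72.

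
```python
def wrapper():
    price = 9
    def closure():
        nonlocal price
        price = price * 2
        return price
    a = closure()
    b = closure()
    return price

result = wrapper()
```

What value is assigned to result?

Step 1: price starts at 9.
Step 2: First closure(): price = 9 * 2 = 18.
Step 3: Second closure(): price = 18 * 2 = 36.
Step 4: result = 36

The answer is 36.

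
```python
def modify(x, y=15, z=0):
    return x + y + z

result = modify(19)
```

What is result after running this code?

Step 1: modify(19) uses defaults y = 15, z = 0.
Step 2: Returns 19 + 15 + 0 = 34.
Step 3: result = 34

The answer is 34.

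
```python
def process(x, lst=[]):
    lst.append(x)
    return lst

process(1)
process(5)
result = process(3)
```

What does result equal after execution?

Step 1: Mutable default argument gotcha! The list [] is created once.
Step 2: Each call appends to the SAME list: [1], [1, 5], [1, 5, 3].
Step 3: result = [1, 5, 3]

The answer is [1, 5, 3].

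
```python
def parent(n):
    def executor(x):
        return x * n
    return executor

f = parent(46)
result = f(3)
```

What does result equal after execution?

Step 1: parent(46) creates a closure capturing n = 46.
Step 2: f(3) computes 3 * 46 = 138.
Step 3: result = 138

The answer is 138.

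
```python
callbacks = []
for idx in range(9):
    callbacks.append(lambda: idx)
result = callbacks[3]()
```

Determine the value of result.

Step 1: The loop creates 9 lambdas, all referencing the same variable idx.
Step 2: After the loop, idx = 8 (final value).
Step 3: callbacks[3]() looks up idx at call time and finds 8. This is the late binding gotcha. result = 8

The answer is 8.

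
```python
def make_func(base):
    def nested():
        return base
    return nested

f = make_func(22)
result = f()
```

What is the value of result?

Step 1: make_func(22) creates closure capturing base = 22.
Step 2: f() returns the captured base = 22.
Step 3: result = 22

The answer is 22.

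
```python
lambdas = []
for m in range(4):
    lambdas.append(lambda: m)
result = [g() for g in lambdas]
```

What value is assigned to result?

Step 1: All 4 lambdas share the same variable m.
Step 2: After the loop, m = 3.
Step 3: Each call returns 3. result = [3, 3, 3, 3]

The answer is [3, 3, 3, 3].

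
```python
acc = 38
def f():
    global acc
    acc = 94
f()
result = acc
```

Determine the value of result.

Step 1: acc = 38 globally.
Step 2: f() declares global acc and sets it to 94.
Step 3: After f(), global acc = 94. result = 94

The answer is 94.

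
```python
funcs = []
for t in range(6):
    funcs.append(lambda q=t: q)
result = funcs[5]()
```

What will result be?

Step 1: Default argument q=t captures t's value at each iteration.
Step 2: funcs[5] captured q = 5 when t was 5.
Step 3: result = 5

The answer is 5.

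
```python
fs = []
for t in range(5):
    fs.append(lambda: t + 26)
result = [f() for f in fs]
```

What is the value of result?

Step 1: All lambdas capture t by reference. After the loop, t = 4.
Step 2: Each call returns 4 + 26 = 30.
Step 3: result = [30, 30, 30, 30, 30]

The answer is [30, 30, 30, 30, 30].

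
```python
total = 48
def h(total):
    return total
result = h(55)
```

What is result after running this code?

Step 1: Global total = 48.
Step 2: h(55) takes parameter total = 55, which shadows the global.
Step 3: result = 55

The answer is 55.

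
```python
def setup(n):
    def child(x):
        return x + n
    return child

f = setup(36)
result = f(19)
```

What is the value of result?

Step 1: setup(36) creates a closure that captures n = 36.
Step 2: f(19) calls the closure with x = 19, returning 19 + 36 = 55.
Step 3: result = 55

The answer is 55.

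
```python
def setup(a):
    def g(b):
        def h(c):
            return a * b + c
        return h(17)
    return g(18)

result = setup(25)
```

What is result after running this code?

Step 1: a = 25, b = 18, c = 17.
Step 2: h() computes a * b + c = 25 * 18 + 17 = 467.
Step 3: result = 467

The answer is 467.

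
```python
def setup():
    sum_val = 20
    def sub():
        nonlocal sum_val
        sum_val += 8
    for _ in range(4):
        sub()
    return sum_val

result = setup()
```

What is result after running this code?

Step 1: sum_val = 20.
Step 2: sub() is called 4 times in a loop, each adding 8 via nonlocal.
Step 3: sum_val = 20 + 8 * 4 = 52

The answer is 52.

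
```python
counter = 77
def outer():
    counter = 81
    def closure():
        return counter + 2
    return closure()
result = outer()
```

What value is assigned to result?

Step 1: outer() shadows global counter with counter = 81.
Step 2: closure() finds counter = 81 in enclosing scope, computes 81 + 2 = 83.
Step 3: result = 83

The answer is 83.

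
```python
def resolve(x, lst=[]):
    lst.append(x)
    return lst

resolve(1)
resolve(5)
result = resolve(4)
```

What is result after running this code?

Step 1: Mutable default argument gotcha! The list [] is created once.
Step 2: Each call appends to the SAME list: [1], [1, 5], [1, 5, 4].
Step 3: result = [1, 5, 4]

The answer is [1, 5, 4].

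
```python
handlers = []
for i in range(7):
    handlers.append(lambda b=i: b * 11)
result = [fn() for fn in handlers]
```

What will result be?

Step 1: Default arg b=i captures i at each iteration.
Step 2: handlers[k] has b defaulting to k, returns k * 11.
Step 3: result = [0, 11, 22, 33, 44, 55, 66]

The answer is [0, 11, 22, 33, 44, 55, 66].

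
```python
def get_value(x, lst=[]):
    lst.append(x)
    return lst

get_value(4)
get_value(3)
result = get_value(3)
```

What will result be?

Step 1: Mutable default argument gotcha! The list [] is created once.
Step 2: Each call appends to the SAME list: [4], [4, 3], [4, 3, 3].
Step 3: result = [4, 3, 3]

The answer is [4, 3, 3].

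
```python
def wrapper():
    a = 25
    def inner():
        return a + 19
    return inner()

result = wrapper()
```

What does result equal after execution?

Step 1: wrapper() defines a = 25.
Step 2: inner() reads a = 25 from enclosing scope, returns 25 + 19 = 44.
Step 3: result = 44

The answer is 44.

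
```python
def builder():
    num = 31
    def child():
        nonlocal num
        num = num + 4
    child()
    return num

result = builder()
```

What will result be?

Step 1: builder() sets num = 31.
Step 2: child() uses nonlocal to modify num in builder's scope: num = 31 + 4 = 35.
Step 3: builder() returns the modified num = 35

The answer is 35.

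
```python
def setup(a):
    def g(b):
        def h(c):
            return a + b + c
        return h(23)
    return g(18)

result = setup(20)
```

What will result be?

Step 1: a = 20, b = 18, c = 23 across three nested scopes.
Step 2: h() accesses all three via LEGB rule.
Step 3: result = 20 + 18 + 23 = 61

The answer is 61.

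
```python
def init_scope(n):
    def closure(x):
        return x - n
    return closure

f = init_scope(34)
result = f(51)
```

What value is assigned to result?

Step 1: init_scope(34) creates a closure capturing n = 34.
Step 2: f(51) computes 51 - 34 = 17.
Step 3: result = 17

The answer is 17.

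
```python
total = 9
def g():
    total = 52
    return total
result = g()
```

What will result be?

Step 1: Global total = 9.
Step 2: g() creates local total = 52, shadowing the global.
Step 3: Returns local total = 52. result = 52

The answer is 52.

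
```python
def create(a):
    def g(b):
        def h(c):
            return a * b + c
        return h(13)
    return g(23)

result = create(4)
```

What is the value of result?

Step 1: a = 4, b = 23, c = 13.
Step 2: h() computes a * b + c = 4 * 23 + 13 = 105.
Step 3: result = 105

The answer is 105.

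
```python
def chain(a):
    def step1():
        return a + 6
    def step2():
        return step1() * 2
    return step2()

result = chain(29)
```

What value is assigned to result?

Step 1: chain(29) captures a = 29.
Step 2: step2() calls step1() which returns 29 + 6 = 35.
Step 3: step2() returns 35 * 2 = 70

The answer is 70.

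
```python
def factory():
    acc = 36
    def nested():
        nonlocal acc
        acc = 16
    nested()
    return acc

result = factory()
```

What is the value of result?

Step 1: factory() sets acc = 36.
Step 2: nested() uses nonlocal to reassign acc = 16.
Step 3: result = 16

The answer is 16.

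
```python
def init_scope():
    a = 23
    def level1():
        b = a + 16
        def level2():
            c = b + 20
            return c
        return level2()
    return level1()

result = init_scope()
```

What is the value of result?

Step 1: a = 23. b = a + 16 = 39.
Step 2: c = b + 20 = 39 + 20 = 59.
Step 3: result = 59

The answer is 59.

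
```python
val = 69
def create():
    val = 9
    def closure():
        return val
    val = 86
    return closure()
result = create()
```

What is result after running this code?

Step 1: create() sets val = 9, then later val = 86.
Step 2: closure() is called after val is reassigned to 86. Closures capture variables by reference, not by value.
Step 3: result = 86

The answer is 86.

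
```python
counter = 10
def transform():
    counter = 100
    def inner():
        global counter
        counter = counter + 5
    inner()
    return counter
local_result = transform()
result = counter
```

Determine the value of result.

Step 1: Global counter = 10. transform() creates local counter = 100.
Step 2: inner() declares global counter and adds 5: global counter = 10 + 5 = 15.
Step 3: transform() returns its local counter = 100 (unaffected by inner).
Step 4: result = global counter = 15

The answer is 15.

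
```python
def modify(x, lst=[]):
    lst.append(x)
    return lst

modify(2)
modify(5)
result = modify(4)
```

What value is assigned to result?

Step 1: Mutable default argument gotcha! The list [] is created once.
Step 2: Each call appends to the SAME list: [2], [2, 5], [2, 5, 4].
Step 3: result = [2, 5, 4]

The answer is [2, 5, 4].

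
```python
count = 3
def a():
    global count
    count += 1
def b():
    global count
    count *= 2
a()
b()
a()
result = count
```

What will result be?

Step 1: count = 3.
Step 2: a(): count = 3 + 1 = 4.
Step 3: b(): count = 4 * 2 = 8.
Step 4: a(): count = 8 + 1 = 9

The answer is 9.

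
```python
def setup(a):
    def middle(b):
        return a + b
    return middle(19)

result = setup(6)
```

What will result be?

Step 1: setup(6) passes a = 6.
Step 2: middle(19) has b = 19, reads a = 6 from enclosing.
Step 3: result = 6 + 19 = 25

The answer is 25.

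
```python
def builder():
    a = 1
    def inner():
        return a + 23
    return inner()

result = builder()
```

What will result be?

Step 1: builder() defines a = 1.
Step 2: inner() reads a = 1 from enclosing scope, returns 1 + 23 = 24.
Step 3: result = 24

The answer is 24.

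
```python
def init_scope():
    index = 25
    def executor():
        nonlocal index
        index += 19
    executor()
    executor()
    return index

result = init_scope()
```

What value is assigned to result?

Step 1: index starts at 25.
Step 2: executor() is called 2 times, each adding 19.
Step 3: index = 25 + 19 * 2 = 63

The answer is 63.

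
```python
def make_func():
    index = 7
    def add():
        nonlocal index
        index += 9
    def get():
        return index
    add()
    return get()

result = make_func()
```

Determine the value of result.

Step 1: index = 7. add() modifies it via nonlocal, get() reads it.
Step 2: add() makes index = 7 + 9 = 16.
Step 3: get() returns 16. result = 16

The answer is 16.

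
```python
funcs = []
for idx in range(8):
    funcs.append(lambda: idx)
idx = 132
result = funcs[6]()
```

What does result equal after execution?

Step 1: Lambdas capture the variable idx by reference, not by value.
Step 2: After the loop, idx is reassigned to 132.
Step 3: funcs[6]() looks up the current idx = 132. result = 132

The answer is 132.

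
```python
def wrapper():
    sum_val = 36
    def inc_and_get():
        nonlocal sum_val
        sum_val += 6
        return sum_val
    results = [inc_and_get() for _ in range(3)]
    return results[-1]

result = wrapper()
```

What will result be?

Step 1: sum_val = 36.
Step 2: Three calls to inc_and_get(), each adding 6.
Step 3: Last value = 36 + 6 * 3 = 54

The answer is 54.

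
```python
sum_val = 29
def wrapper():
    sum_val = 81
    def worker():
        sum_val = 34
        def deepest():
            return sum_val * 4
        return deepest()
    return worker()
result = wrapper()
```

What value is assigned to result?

Step 1: deepest() looks up sum_val through LEGB: not local, finds sum_val = 34 in enclosing worker().
Step 2: Returns 34 * 4 = 136.
Step 3: result = 136

The answer is 136.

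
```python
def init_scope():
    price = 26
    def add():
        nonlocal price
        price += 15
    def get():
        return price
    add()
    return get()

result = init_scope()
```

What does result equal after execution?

Step 1: price = 26. add() modifies it via nonlocal, get() reads it.
Step 2: add() makes price = 26 + 15 = 41.
Step 3: get() returns 41. result = 41

The answer is 41.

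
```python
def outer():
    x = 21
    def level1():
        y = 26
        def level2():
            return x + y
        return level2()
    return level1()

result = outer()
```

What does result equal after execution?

Step 1: x = 21 in outer. y = 26 in level1.
Step 2: level2() reads x = 21 and y = 26 from enclosing scopes.
Step 3: result = 21 + 26 = 47

The answer is 47.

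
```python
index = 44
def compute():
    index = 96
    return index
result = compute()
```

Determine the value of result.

Step 1: Global index = 44.
Step 2: compute() creates local index = 96, shadowing the global.
Step 3: Returns local index = 96. result = 96

The answer is 96.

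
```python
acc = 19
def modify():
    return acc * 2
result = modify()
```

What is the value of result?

Step 1: acc = 19 is defined globally.
Step 2: modify() looks up acc from global scope = 19, then computes 19 * 2 = 38.
Step 3: result = 38

The answer is 38.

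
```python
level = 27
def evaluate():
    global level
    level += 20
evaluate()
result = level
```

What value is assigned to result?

Step 1: level = 27 globally.
Step 2: evaluate() modifies global level: level += 20 = 47.
Step 3: result = 47

The answer is 47.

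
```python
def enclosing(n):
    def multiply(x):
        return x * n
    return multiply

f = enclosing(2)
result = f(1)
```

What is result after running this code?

Step 1: enclosing(2) returns multiply closure with n = 2.
Step 2: f(1) computes 1 * 2 = 2.
Step 3: result = 2

The answer is 2.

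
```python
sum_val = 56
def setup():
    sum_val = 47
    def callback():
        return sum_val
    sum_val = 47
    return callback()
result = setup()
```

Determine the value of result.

Step 1: setup() sets sum_val = 47, then later sum_val = 47.
Step 2: callback() is called after sum_val is reassigned to 47. Closures capture variables by reference, not by value.
Step 3: result = 47

The answer is 47.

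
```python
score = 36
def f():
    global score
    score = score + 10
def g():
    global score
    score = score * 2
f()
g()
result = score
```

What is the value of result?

Step 1: score = 36.
Step 2: f() adds 10: score = 36 + 10 = 46.
Step 3: g() doubles: score = 46 * 2 = 92.
Step 4: result = 92

The answer is 92.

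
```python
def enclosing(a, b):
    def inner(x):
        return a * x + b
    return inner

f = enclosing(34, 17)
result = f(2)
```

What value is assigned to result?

Step 1: enclosing(34, 17) captures a = 34, b = 17.
Step 2: f(2) computes 34 * 2 + 17 = 85.
Step 3: result = 85

The answer is 85.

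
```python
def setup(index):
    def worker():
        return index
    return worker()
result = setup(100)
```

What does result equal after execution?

Step 1: setup(100) binds parameter index = 100.
Step 2: worker() looks up index in enclosing scope and finds the parameter index = 100.
Step 3: result = 100

The answer is 100.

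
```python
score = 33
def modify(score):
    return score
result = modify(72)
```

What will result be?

Step 1: Global score = 33.
Step 2: modify(72) takes parameter score = 72, which shadows the global.
Step 3: result = 72

The answer is 72.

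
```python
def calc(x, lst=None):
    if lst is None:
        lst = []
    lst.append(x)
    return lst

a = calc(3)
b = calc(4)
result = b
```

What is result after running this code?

Step 1: None default with guard creates a NEW list each call.
Step 2: a = [3] (fresh list). b = [4] (another fresh list).
Step 3: result = [4] (this is the fix for mutable default)

The answer is [4].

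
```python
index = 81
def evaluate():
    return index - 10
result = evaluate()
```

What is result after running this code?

Step 1: index = 81 is defined globally.
Step 2: evaluate() looks up index from global scope = 81, then computes 81 - 10 = 71.
Step 3: result = 71

The answer is 71.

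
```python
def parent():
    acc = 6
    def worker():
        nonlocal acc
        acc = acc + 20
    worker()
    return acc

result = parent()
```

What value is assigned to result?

Step 1: parent() sets acc = 6.
Step 2: worker() uses nonlocal to modify acc in parent's scope: acc = 6 + 20 = 26.
Step 3: parent() returns the modified acc = 26

The answer is 26.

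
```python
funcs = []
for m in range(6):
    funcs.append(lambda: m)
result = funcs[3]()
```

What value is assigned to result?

Step 1: The loop creates 6 lambdas, all referencing the same variable m.
Step 2: After the loop, m = 5 (final value).
Step 3: funcs[3]() looks up m at call time and finds 5. This is the late binding gotcha. result = 5

The answer is 5.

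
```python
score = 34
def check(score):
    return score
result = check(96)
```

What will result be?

Step 1: Global score = 34.
Step 2: check(96) takes parameter score = 96, which shadows the global.
Step 3: result = 96

The answer is 96.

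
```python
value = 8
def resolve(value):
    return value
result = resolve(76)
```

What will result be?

Step 1: Global value = 8.
Step 2: resolve(76) takes parameter value = 76, which shadows the global.
Step 3: result = 76

The answer is 76.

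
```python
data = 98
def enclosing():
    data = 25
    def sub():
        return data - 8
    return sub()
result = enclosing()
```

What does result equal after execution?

Step 1: enclosing() shadows global data with data = 25.
Step 2: sub() finds data = 25 in enclosing scope, computes 25 - 8 = 17.
Step 3: result = 17

The answer is 17.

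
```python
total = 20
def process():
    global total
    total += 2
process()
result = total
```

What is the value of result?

Step 1: total = 20 globally.
Step 2: process() modifies global total: total += 2 = 22.
Step 3: result = 22

The answer is 22.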